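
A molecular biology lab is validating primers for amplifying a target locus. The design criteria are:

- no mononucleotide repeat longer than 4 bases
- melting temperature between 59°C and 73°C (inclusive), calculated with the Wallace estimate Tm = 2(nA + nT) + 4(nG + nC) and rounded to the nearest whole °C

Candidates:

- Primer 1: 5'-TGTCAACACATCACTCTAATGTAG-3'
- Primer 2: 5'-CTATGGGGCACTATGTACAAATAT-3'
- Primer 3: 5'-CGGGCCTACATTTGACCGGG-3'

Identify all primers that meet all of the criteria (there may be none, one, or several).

Primer 1, Primer 2 and Primer 3.

Primer 1 (24 nt, A=8 T=7 G=3 C=6): longest run = 2 ✓; Tm = 2·15 + 4·9 = 66°C ✓ — passes.
Primer 2 (24 nt, A=8 T=7 G=5 C=4): longest run = 4 ✓; Tm = 2·15 + 4·9 = 66°C ✓ — passes.
Primer 3 (20 nt, A=3 T=4 G=7 C=6): longest run = 3 ✓; Tm = 2·7 + 4·13 = 66°C ✓ — passes.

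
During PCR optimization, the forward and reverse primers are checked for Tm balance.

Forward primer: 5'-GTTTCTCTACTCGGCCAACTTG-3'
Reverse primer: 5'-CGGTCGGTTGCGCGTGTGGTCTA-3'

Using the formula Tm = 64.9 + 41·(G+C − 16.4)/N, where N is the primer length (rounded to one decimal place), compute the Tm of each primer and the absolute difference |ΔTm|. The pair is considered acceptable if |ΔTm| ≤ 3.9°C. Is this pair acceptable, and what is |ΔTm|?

|ΔTm| = 7.6°C; the pair is not acceptable.

Forward: G+C = 11, N = 22 → Tm = 64.9 + 41·(11 − 16.4)/22 = 54.8°C.
Reverse: G+C = 15, N = 23 → Tm = 64.9 + 41·(15 − 16.4)/23 = 62.4°C.
|ΔTm| = |54.8 − 62.4| = 7.6°C, > 3.9°C.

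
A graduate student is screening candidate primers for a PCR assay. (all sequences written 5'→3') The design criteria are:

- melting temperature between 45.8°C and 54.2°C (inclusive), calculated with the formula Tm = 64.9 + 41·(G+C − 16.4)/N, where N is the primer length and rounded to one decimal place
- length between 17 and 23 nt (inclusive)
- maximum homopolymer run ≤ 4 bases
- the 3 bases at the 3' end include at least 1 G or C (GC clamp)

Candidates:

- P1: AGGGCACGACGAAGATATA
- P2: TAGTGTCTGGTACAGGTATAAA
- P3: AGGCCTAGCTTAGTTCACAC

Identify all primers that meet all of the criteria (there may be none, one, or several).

P3 only.

P1 (19 nt, A=8 T=2 G=6 C=3): Tm = 64.9 + 41·(9 − 16.4)/19 = 48.9°C ✓; length 19 ✓; longest run = 3 ✓; 3' end ATA has 0 G/C, need ≥1 ✗ — fails.
P2 (22 nt, A=7 T=7 G=6 C=2): Tm = 64.9 + 41·(8 − 16.4)/22 = 49.2°C ✓; length 22 ✓; longest run = 3 ✓; 3' end AAA has 0 G/C, need ≥1 ✗ — fails.
P3 (20 nt, A=5 T=5 G=4 C=6): Tm = 64.9 + 41·(10 − 16.4)/20 = 51.8°C ✓; length 20 ✓; longest run = 2 ✓; 3' end CAC has 2 G/C ✓ — passes.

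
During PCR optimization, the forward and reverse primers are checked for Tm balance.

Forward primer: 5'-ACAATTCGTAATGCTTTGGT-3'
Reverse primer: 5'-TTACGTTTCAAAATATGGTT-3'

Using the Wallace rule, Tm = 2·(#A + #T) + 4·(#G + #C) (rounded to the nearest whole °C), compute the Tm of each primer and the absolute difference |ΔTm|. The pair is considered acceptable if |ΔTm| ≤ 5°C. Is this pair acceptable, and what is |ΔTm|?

Forward: A=5 T=8 G=4 C=3 → Tm = 2·13 + 4·7 = 54°C.
Reverse: A=6 T=9 G=3 C=2 → Tm = 2·15 + 4·5 = 50°C.
|ΔTm| = |54 − 50| = 4°C, ≤ 5°C.

|ΔTm| = 4°C; the pair is acceptable.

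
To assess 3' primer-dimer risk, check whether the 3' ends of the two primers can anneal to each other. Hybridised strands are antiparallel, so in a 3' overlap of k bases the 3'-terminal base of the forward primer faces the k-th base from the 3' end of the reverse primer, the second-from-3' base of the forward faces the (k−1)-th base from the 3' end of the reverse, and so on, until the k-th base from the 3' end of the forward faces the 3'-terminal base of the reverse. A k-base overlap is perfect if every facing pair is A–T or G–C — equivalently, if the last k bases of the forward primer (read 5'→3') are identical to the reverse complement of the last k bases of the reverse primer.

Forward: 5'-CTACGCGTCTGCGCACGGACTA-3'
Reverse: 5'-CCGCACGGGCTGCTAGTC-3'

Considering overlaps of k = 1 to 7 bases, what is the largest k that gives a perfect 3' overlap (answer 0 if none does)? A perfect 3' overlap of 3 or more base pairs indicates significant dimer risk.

Last 7 bases (5'→3') — forward …CGGACTA, reverse …GCTAGTC.
Reverse complement of the reverse primer's last 7 bases: GACTAGC; its first k bases are the reverse complement of the reverse primer's last k bases, so a perfect k-base overlap needs the forward primer's last k bases to equal them.
Comparing (forward last k vs required): k=1: A vs G ✗; k=2: TA vs GA ✗; k=3: CTA vs GAC ✗; k=4: ACTA vs GACT ✗; k=5: GACTA vs GACTA ✓; k=6: GGACTA vs GACTAG ✗; k=7: CGGACTA vs GACTAGC ✗.
Only k = 5 is perfect, so the longest perfect 3' overlap is 5.

Longest perfect overlap: 5 complementary base pairs; significant dimer risk (threshold 3).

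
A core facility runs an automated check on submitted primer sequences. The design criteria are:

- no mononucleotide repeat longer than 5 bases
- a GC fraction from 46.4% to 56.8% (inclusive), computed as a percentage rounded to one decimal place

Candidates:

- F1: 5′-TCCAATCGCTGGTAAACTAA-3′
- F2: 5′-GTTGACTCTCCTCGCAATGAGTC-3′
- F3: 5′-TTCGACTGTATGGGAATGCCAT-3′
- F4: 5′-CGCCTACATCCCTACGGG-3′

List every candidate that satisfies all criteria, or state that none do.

F1 (20 nt, A=7 T=5 G=3 C=5): longest run = 3 ✓; GC 8/20 = 40.0%, outside 46.4–56.8% ✗ — fails.
F2 (23 nt, A=4 T=7 G=5 C=7): longest run = 2 ✓; GC 12/23 = 52.2% ✓ — passes.
F3 (22 nt, A=5 T=7 G=6 C=4): longest run = 3 ✓; GC 10/22 = 45.5%, outside 46.4–56.8% ✗ — fails.
F4 (18 nt, A=3 T=3 G=4 C=8): longest run = 3 ✓; GC 12/18 = 66.7%, outside 46.4–56.8% ✗ — fails.

F2 only.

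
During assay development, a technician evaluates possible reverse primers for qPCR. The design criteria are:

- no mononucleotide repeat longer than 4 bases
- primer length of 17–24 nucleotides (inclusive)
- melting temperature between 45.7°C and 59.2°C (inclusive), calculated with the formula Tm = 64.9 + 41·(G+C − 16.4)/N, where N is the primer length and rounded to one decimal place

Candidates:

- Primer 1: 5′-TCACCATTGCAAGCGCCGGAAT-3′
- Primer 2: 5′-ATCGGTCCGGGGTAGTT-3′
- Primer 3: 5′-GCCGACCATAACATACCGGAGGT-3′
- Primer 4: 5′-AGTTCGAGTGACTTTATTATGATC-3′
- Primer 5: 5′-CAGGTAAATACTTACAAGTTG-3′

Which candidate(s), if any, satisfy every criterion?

Primer 1 (22 nt, A=6 T=4 G=5 C=7): longest run = 2 ✓; length 22 ✓; Tm = 64.9 + 41·(12 − 16.4)/22 = 56.7°C ✓ — passes.
Primer 2 (17 nt, A=2 T=5 G=7 C=3): longest run = 4 ✓; length 17 ✓; Tm = 64.9 + 41·(10 − 16.4)/17 = 49.5°C ✓ — passes.
Primer 3 (23 nt, A=7 T=3 G=6 C=7): longest run = 2 ✓; length 23 ✓; Tm = 64.9 + 41·(13 − 16.4)/23 = 58.8°C ✓ — passes.
Primer 4 (24 nt, A=6 T=10 G=5 C=3): longest run = 3 ✓; length 24 ✓; Tm = 64.9 + 41·(8 − 16.4)/24 = 50.6°C ✓ — passes.
Primer 5 (21 nt, A=8 T=6 G=4 C=3): longest run = 3 ✓; length 21 ✓; Tm = 64.9 + 41·(7 − 16.4)/21 = 46.5°C ✓ — passes.

Primer 1, Primer 2, Primer 3, Primer 4 and Primer 5.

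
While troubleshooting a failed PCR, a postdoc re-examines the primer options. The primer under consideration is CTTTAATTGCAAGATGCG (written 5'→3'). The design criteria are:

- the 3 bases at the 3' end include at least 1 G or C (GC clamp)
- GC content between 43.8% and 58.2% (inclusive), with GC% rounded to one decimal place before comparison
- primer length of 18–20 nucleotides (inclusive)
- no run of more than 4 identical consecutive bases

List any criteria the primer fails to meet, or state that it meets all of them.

Base counts: A=5, T=6, G=4, C=3 (length 18).
GC clamp: 3' end GCG has 3 G/C ✓
GC content: GC 7/18 = 38.9%, outside 43.8–58.2% ✗
length: length 18 ✓
homopolymer run: longest run = 3 ✓

Fails: GC content.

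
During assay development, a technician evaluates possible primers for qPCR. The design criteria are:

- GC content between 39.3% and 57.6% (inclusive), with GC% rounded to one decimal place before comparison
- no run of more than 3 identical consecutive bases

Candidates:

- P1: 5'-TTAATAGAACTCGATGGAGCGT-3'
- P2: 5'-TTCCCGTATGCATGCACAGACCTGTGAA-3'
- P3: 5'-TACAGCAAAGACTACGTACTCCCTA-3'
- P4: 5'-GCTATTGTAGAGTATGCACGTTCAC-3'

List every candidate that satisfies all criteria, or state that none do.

P1 (22 nt, A=7 T=6 G=6 C=3): GC 9/22 = 40.9% ✓; longest run = 2 ✓ — passes.
P2 (28 nt, A=7 T=7 G=6 C=8): GC 14/28 = 50.0% ✓; longest run = 3 ✓ — passes.
P3 (25 nt, A=9 T=5 G=3 C=8): GC 11/25 = 44.0% ✓; longest run = 3 ✓ — passes.
P4 (25 nt, A=6 T=8 G=6 C=5): GC 11/25 = 44.0% ✓; longest run = 2 ✓ — passes.

P1, P2, P3 and P4.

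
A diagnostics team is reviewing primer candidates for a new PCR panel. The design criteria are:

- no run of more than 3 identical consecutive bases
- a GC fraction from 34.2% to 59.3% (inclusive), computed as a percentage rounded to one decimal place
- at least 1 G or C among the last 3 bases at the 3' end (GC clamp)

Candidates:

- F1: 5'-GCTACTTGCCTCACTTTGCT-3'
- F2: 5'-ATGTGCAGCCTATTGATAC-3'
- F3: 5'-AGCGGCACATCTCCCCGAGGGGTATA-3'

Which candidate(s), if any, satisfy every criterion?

F1 (20 nt, A=2 T=8 G=3 C=7): longest run = 3 ✓; GC 10/20 = 50.0% ✓; 3' end GCT has 2 G/C ✓ — passes.
F2 (19 nt, A=5 T=6 G=4 C=4): longest run = 2 ✓; GC 8/19 = 42.1% ✓; 3' end TAC has 1 G/C ✓ — passes.
F3 (26 nt, A=6 T=4 G=8 C=8): longest run = 4, exceeds 3 ✗; GC 16/26 = 61.5%, outside 34.2–59.3% ✗; 3' end ATA has 0 G/C, need ≥1 ✗ — fails.

F1 and F2.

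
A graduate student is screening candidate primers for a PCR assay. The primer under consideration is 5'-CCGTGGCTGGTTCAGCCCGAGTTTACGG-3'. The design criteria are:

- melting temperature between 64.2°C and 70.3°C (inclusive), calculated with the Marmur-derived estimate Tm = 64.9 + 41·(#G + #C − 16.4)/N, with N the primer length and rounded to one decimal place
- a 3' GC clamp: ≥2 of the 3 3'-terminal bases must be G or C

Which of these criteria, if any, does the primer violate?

Base counts: A=3, T=7, G=10, C=8 (length 28).
Tm: Tm = 64.9 + 41·(18 − 16.4)/28 = 67.2°C ✓
GC clamp: 3' end CGG has 3 G/C ✓

Meets all criteria.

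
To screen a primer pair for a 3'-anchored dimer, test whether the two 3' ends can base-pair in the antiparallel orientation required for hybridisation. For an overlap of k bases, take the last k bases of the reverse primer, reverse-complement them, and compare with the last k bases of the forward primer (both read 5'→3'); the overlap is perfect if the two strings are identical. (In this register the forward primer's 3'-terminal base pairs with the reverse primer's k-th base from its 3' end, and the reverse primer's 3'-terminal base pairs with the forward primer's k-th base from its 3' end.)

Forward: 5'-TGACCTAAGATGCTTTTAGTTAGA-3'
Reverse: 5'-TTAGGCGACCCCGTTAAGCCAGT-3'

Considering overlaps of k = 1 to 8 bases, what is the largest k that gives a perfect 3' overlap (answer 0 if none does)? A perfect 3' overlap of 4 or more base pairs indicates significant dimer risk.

Longest perfect overlap: 1 complementary base pair; below the dimer-risk threshold (threshold 4).

Last 8 bases (5'→3') — forward …TAGTTAGA, reverse …AAGCCAGT.
Reverse complement of the reverse primer's last 8 bases: ACTGGCTT; its first k bases are the reverse complement of the reverse primer's last k bases, so a perfect k-base overlap needs the forward primer's last k bases to equal them.
Comparing (forward last k vs required): k=1: A vs A ✓; k=2: GA vs AC ✗; k=3: AGA vs ACT ✗; k=4: TAGA vs ACTG ✗; k=5: TTAGA vs ACTGG ✗; k=6: GTTAGA vs ACTGGC ✗; k=7: AGTTAGA vs ACTGGCT ✗; k=8: TAGTTAGA vs ACTGGCTT ✗.
Only k = 1 is perfect, so the longest perfect 3' overlap is 1.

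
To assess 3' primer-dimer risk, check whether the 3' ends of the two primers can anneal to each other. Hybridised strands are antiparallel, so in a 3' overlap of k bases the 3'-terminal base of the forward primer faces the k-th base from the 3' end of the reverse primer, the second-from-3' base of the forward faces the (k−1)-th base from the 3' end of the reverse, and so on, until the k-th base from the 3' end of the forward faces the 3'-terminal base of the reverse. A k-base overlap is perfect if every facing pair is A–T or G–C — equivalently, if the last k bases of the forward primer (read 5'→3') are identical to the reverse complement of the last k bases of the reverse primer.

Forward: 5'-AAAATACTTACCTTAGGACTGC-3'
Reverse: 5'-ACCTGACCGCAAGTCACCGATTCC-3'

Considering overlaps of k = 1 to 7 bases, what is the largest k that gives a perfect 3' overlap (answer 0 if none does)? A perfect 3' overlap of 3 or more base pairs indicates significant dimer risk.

Last 7 bases (5'→3') — forward …GGACTGC, reverse …CGATTCC.
Reverse complement of the reverse primer's last 7 bases: GGAATCG; its first k bases are the reverse complement of the reverse primer's last k bases, so a perfect k-base overlap needs the forward primer's last k bases to equal them.
Comparing (forward last k vs required): k=1: C vs G ✗; k=2: GC vs GG ✗; k=3: TGC vs GGA ✗; k=4: CTGC vs GGAA ✗; k=5: ACTGC vs GGAAT ✗; k=6: GACTGC vs GGAATC ✗; k=7: GGACTGC vs GGAATCG ✗.
No overlap length from 1 to 7 is perfect, so the longest perfect 3' overlap is 0.

Longest perfect overlap: 0 complementary base pairs; below the dimer-risk threshold (threshold 3).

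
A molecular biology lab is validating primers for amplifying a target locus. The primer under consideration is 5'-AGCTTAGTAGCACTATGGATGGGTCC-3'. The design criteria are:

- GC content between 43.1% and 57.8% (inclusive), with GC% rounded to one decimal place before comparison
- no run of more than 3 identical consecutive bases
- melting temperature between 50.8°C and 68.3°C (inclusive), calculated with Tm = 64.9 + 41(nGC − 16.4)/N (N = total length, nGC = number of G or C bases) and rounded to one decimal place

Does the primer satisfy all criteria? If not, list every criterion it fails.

Base counts: A=6, T=7, G=8, C=5 (length 26).
GC content: GC 13/26 = 50.0% ✓
homopolymer run: longest run = 3 ✓
Tm: Tm = 64.9 + 41·(13 − 16.4)/26 = 59.5°C ✓

Meets all criteria.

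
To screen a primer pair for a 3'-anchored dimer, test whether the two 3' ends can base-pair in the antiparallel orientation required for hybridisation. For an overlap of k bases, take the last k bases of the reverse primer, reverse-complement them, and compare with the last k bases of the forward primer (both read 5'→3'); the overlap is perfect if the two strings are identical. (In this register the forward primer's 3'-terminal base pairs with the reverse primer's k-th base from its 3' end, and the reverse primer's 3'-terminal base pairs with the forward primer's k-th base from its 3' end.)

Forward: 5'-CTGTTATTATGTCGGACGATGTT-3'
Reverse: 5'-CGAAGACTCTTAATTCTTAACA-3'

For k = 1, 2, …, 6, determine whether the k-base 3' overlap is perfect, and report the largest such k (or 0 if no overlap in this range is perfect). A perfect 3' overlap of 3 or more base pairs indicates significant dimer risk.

Longest perfect overlap: 4 complementary base pairs; significant dimer risk (threshold 3).

Last 6 bases (5'→3') — forward …GATGTT, reverse …TTAACA.
Reverse complement of the reverse primer's last 6 bases: TGTTAA; its first k bases are the reverse complement of the reverse primer's last k bases, so a perfect k-base overlap needs the forward primer's last k bases to equal them.
Comparing (forward last k vs required): k=1: T vs T ✓; k=2: TT vs TG ✗; k=3: GTT vs TGT ✗; k=4: TGTT vs TGTT ✓; k=5: ATGTT vs TGTTA ✗; k=6: GATGTT vs TGTTAA ✗.
Perfect overlaps at k = 1, 4; the largest is 4.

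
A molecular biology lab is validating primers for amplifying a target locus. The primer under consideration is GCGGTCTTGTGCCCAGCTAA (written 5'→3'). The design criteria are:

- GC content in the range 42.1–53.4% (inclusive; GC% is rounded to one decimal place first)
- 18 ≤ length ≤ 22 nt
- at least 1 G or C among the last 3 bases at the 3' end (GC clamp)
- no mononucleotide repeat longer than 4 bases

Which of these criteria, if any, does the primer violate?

Base counts: A=3, T=5, G=6, C=6 (length 20).
GC content: GC 12/20 = 60.0%, outside 42.1–53.4% ✗
length: length 20 ✓
GC clamp: 3' end TAA has 0 G/C, need ≥1 ✗
homopolymer run: longest run = 3 ✓

Fails: GC content, GC clamp.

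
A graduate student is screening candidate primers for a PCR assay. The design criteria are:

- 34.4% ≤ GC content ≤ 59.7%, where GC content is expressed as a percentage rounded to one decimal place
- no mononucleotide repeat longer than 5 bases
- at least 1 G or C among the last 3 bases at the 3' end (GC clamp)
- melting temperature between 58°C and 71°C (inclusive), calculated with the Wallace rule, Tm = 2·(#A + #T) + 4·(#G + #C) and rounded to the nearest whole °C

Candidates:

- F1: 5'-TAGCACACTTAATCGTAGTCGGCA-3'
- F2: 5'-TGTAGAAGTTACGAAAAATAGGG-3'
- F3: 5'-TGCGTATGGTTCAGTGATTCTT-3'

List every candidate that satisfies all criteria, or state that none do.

F1, F2 and F3.

F1 (24 nt, A=7 T=6 G=5 C=6): GC 11/24 = 45.8% ✓; longest run = 2 ✓; 3' end GCA has 2 G/C ✓; Tm = 2·13 + 4·11 = 70°C ✓ — passes.
F2 (23 nt, A=10 T=5 G=7 C=1): GC 8/23 = 34.8% ✓; longest run = 5 ✓; 3' end GGG has 3 G/C ✓; Tm = 2·15 + 4·8 = 62°C ✓ — passes.
F3 (22 nt, A=3 T=10 G=6 C=3): GC 9/22 = 40.9% ✓; longest run = 2 ✓; 3' end CTT has 1 G/C ✓; Tm = 2·13 + 4·9 = 62°C ✓ — passes.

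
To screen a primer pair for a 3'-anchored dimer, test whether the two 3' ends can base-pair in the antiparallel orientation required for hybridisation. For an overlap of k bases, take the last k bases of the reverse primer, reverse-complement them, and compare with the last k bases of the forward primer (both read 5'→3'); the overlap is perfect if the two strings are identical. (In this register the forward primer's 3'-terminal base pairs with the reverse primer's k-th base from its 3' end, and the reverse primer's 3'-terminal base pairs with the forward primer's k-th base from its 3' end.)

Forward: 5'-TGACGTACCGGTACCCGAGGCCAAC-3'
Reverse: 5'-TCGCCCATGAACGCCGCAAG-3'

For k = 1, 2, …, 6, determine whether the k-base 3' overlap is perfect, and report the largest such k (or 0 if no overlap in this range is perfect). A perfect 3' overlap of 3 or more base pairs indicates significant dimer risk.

Longest perfect overlap: 1 complementary base pair; below the dimer-risk threshold (threshold 3).

Last 6 bases (5'→3') — forward …GCCAAC, reverse …CGCAAG.
Reverse complement of the reverse primer's last 6 bases: CTTGCG; its first k bases are the reverse complement of the reverse primer's last k bases, so a perfect k-base overlap needs the forward primer's last k bases to equal them.
Comparing (forward last k vs required): k=1: C vs C ✓; k=2: AC vs CT ✗; k=3: AAC vs CTT ✗; k=4: CAAC vs CTTG ✗; k=5: CCAAC vs CTTGC ✗; k=6: GCCAAC vs CTTGCG ✗.
Only k = 1 is perfect, so the longest perfect 3' overlap is 1.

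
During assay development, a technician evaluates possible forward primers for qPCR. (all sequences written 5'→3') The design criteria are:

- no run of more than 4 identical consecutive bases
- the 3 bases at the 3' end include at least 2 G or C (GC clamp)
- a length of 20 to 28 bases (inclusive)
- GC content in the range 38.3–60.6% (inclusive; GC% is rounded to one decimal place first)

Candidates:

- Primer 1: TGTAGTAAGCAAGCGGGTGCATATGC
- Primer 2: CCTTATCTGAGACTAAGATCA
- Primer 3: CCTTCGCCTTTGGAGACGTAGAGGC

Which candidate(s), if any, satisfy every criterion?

Primer 1 (26 nt, A=7 T=6 G=9 C=4): longest run = 3 ✓; 3' end TGC has 2 G/C ✓; length 26 ✓; GC 13/26 = 50.0% ✓ — passes.
Primer 2 (21 nt, A=7 T=6 G=3 C=5): longest run = 2 ✓; 3' end TCA has 1 G/C, need ≥2 ✗; length 21 ✓; GC 8/21 = 38.1%, outside 38.3–60.6% ✗ — fails.
Primer 3 (25 nt, A=4 T=6 G=8 C=7): longest run = 3 ✓; 3' end GGC has 3 G/C ✓; length 25 ✓; GC 15/25 = 60.0% ✓ — passes.

Primer 1 and Primer 3.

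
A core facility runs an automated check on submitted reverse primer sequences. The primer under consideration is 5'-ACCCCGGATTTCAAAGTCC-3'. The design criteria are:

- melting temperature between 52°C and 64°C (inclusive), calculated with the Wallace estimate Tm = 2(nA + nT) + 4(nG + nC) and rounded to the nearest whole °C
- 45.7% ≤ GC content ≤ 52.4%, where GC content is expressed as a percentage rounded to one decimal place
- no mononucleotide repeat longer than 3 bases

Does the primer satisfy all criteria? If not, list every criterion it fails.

Base counts: A=5, T=4, G=3, C=7 (length 19).
Tm: Tm = 2·9 + 4·10 = 58°C ✓
GC content: GC 10/19 = 52.6%, outside 45.7–52.4% ✗
homopolymer run: longest run = 4, exceeds 3 ✗

Fails: GC content, homopolymer run.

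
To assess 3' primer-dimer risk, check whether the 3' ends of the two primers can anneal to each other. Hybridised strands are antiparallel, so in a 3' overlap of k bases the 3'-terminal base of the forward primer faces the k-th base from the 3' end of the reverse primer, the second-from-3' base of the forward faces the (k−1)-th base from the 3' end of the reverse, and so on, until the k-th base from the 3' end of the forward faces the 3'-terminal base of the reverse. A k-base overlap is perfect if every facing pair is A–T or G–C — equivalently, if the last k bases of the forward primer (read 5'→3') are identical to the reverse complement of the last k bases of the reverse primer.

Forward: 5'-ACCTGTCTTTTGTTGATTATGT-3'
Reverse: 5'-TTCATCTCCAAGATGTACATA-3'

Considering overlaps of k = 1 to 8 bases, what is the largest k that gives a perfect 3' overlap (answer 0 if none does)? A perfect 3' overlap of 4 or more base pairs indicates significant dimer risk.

Longest perfect overlap: 5 complementary base pairs; significant dimer risk (threshold 4).

Last 8 bases (5'→3') — forward …GATTATGT, reverse …TGTACATA.
Reverse complement of the reverse primer's last 8 bases: TATGTACA; its first k bases are the reverse complement of the reverse primer's last k bases, so a perfect k-base overlap needs the forward primer's last k bases to equal them.
Comparing (forward last k vs required): k=1: T vs T ✓; k=2: GT vs TA ✗; k=3: TGT vs TAT ✗; k=4: ATGT vs TATG ✗; k=5: TATGT vs TATGT ✓; k=6: TTATGT vs TATGTA ✗; k=7: ATTATGT vs TATGTAC ✗; k=8: GATTATGT vs TATGTACA ✗.
Perfect overlaps at k = 1, 5; the largest is 5.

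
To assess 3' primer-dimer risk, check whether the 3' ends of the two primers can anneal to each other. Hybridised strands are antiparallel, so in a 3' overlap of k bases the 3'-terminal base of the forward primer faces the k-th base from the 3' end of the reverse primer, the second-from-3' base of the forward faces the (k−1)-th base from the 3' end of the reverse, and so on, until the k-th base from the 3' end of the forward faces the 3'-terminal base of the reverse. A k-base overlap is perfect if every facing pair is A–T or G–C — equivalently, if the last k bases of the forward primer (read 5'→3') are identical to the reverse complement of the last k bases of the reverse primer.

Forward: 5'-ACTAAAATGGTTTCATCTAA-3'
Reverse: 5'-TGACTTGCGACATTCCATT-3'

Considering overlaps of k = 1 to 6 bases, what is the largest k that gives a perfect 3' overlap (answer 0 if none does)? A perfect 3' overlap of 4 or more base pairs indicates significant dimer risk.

Last 6 bases (5'→3') — forward …ATCTAA, reverse …TCCATT.
Reverse complement of the reverse primer's last 6 bases: AATGGA; its first k bases are the reverse complement of the reverse primer's last k bases, so a perfect k-base overlap needs the forward primer's last k bases to equal them.
Comparing (forward last k vs required): k=1: A vs A ✓; k=2: AA vs AA ✓; k=3: TAA vs AAT ✗; k=4: CTAA vs AATG ✗; k=5: TCTAA vs AATGG ✗; k=6: ATCTAA vs AATGGA ✗.
Perfect overlaps at k = 1, 2; the largest is 2.

Longest perfect overlap: 2 complementary base pairs; below the dimer-risk threshold (threshold 4).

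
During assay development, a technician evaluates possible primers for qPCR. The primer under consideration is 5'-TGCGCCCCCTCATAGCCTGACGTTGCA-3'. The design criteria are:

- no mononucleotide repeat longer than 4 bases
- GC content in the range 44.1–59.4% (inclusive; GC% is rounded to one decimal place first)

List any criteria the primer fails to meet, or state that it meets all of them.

Base counts: A=4, T=6, G=6, C=11 (length 27).
homopolymer run: longest run = 5, exceeds 4 ✗
GC content: GC 17/27 = 63.0%, outside 44.1–59.4% ✗

Fails: homopolymer run, GC content.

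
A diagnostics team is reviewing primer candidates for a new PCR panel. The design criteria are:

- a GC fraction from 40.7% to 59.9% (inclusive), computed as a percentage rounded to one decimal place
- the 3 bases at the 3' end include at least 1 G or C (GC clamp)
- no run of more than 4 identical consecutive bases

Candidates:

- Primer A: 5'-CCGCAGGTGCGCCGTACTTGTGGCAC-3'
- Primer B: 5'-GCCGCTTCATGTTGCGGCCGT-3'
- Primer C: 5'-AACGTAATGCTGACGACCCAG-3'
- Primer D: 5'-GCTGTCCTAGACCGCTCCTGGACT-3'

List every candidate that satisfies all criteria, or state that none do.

Primer C only.

Primer A (26 nt, A=3 T=5 G=9 C=9): GC 18/26 = 69.2%, outside 40.7–59.9% ✗; 3' end CAC has 2 G/C ✓; longest run = 2 ✓ — fails.
Primer B (21 nt, A=1 T=6 G=7 C=7): GC 14/21 = 66.7%, outside 40.7–59.9% ✗; 3' end CGT has 2 G/C ✓; longest run = 2 ✓ — fails.
Primer C (21 nt, A=7 T=3 G=5 C=6): GC 11/21 = 52.4% ✓; 3' end CAG has 2 G/C ✓; longest run = 3 ✓ — passes.
Primer D (24 nt, A=3 T=6 G=6 C=9): GC 15/24 = 62.5%, outside 40.7–59.9% ✗; 3' end ACT has 1 G/C ✓; longest run = 2 ✓ — fails.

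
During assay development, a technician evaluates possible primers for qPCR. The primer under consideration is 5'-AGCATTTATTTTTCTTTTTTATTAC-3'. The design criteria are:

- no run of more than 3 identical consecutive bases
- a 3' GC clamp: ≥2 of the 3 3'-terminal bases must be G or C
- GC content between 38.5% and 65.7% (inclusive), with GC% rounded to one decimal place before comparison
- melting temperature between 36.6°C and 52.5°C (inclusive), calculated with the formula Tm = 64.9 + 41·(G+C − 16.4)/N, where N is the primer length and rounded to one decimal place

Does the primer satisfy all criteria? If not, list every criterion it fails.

Base counts: A=5, T=16, G=1, C=3 (length 25).
homopolymer run: longest run = 6, exceeds 3 ✗
GC clamp: 3' end TAC has 1 G/C, need ≥2 ✗
GC content: GC 4/25 = 16.0%, outside 38.5–65.7% ✗
Tm: Tm = 64.9 + 41·(4 − 16.4)/25 = 44.6°C ✓

Fails: homopolymer run, GC clamp, GC content.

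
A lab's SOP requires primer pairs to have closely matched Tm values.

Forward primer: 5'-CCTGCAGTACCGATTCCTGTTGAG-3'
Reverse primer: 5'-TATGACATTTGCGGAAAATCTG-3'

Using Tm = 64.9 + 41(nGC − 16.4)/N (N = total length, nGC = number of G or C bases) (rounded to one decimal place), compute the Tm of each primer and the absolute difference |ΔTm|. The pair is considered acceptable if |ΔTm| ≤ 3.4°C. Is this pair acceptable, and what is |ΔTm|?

|ΔTm| = 9.9°C; the pair is not acceptable.

Forward: G+C = 13, N = 24 → Tm = 64.9 + 41·(13 − 16.4)/24 = 59.1°C.
Reverse: G+C = 8, N = 22 → Tm = 64.9 + 41·(8 − 16.4)/22 = 49.2°C.
|ΔTm| = |59.1 − 49.2| = 9.9°C, > 3.4°C.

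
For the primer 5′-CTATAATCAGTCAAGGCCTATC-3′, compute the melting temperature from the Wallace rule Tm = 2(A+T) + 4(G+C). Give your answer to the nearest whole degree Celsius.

62°C

Base counts: A=7, T=6, G=3, C=6 (length 22).
Tm = 2·(7+6) + 4·(3+6) = 2·13 + 4·9 = 26 + 36 = 62°C.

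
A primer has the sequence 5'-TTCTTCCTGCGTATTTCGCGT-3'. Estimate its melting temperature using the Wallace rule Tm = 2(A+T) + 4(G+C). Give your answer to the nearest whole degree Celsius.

62°C

Base counts: A=1, T=10, G=4, C=6 (length 21).
Tm = 2·(1+10) + 4·(4+6) = 2·11 + 4·10 = 22 + 40 = 62°C.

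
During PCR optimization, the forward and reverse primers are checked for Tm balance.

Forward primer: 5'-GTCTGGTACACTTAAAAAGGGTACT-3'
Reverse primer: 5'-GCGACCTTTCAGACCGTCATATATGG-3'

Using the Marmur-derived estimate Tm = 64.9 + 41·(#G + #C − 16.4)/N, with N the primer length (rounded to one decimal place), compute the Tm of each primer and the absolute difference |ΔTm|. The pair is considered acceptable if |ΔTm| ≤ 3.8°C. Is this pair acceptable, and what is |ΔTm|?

|ΔTm| = 5.1°C; the pair is not acceptable.

Forward: G+C = 10, N = 25 → Tm = 64.9 + 41·(10 − 16.4)/25 = 54.4°C.
Reverse: G+C = 13, N = 26 → Tm = 64.9 + 41·(13 − 16.4)/26 = 59.5°C.
|ΔTm| = |54.4 − 59.5| = 5.1°C, > 3.8°C.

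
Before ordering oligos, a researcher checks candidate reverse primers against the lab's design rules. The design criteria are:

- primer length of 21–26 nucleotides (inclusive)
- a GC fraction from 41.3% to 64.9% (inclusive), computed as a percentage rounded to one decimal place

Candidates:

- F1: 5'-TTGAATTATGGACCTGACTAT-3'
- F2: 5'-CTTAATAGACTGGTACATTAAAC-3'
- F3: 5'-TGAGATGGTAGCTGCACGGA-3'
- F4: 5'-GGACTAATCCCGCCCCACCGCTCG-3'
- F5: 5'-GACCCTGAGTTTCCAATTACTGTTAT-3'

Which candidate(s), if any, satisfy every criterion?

None of the candidates satisfy all criteria.

F1 (21 nt, A=6 T=8 G=4 C=3): length 21 ✓; GC 7/21 = 33.3%, outside 41.3–64.9% ✗ — fails.
F2 (23 nt, A=9 T=7 G=3 C=4): length 23 ✓; GC 7/23 = 30.4%, outside 41.3–64.9% ✗ — fails.
F3 (20 nt, A=5 T=4 G=8 C=3): length 20, outside 21–26 ✗; GC 11/20 = 55.0% ✓ — fails.
F4 (24 nt, A=4 T=3 G=5 C=12): length 24 ✓; GC 17/24 = 70.8%, outside 41.3–64.9% ✗ — fails.
F5 (26 nt, A=6 T=10 G=4 C=6): length 26 ✓; GC 10/26 = 38.5%, outside 41.3–64.9% ✗ — fails.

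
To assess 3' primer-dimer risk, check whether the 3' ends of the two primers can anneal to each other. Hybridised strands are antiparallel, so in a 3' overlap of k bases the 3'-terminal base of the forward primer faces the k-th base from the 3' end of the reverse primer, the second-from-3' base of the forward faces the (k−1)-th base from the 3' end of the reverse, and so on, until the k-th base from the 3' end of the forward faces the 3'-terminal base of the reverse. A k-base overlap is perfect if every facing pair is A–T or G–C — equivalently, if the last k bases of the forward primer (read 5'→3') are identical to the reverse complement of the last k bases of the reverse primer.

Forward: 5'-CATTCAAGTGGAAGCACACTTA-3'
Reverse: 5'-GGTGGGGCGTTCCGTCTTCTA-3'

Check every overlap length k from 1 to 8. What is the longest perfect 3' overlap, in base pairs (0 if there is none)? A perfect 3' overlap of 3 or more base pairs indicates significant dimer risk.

Last 8 bases (5'→3') — forward …CACACTTA, reverse …GTCTTCTA.
Reverse complement of the reverse primer's last 8 bases: TAGAAGAC; its first k bases are the reverse complement of the reverse primer's last k bases, so a perfect k-base overlap needs the forward primer's last k bases to equal them.
Comparing (forward last k vs required): k=1: A vs T ✗; k=2: TA vs TA ✓; k=3: TTA vs TAG ✗; k=4: CTTA vs TAGA ✗; k=5: ACTTA vs TAGAA ✗; k=6: CACTTA vs TAGAAG ✗; k=7: ACACTTA vs TAGAAGA ✗; k=8: CACACTTA vs TAGAAGAC ✗.
Only k = 2 is perfect, so the longest perfect 3' overlap is 2.

Longest perfect overlap: 2 complementary base pairs; below the dimer-risk threshold (threshold 3).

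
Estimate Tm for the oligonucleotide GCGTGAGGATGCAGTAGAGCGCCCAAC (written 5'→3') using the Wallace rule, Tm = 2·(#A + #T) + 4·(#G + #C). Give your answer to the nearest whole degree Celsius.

Base counts: A=7, T=3, G=10, C=7 (length 27).
Tm = 2·(7+3) + 4·(10+7) = 2·10 + 4·17 = 20 + 68 = 88°C.

88°C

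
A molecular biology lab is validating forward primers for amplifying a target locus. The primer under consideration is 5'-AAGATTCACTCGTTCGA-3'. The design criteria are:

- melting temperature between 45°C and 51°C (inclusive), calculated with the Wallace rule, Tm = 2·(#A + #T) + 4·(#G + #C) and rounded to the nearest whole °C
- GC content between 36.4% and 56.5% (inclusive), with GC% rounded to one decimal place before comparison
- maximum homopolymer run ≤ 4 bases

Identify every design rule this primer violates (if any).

Base counts: A=5, T=5, G=3, C=4 (length 17).
Tm: Tm = 2·10 + 4·7 = 48°C ✓
GC content: GC 7/17 = 41.2% ✓
homopolymer run: longest run = 2 ✓

Meets all criteria.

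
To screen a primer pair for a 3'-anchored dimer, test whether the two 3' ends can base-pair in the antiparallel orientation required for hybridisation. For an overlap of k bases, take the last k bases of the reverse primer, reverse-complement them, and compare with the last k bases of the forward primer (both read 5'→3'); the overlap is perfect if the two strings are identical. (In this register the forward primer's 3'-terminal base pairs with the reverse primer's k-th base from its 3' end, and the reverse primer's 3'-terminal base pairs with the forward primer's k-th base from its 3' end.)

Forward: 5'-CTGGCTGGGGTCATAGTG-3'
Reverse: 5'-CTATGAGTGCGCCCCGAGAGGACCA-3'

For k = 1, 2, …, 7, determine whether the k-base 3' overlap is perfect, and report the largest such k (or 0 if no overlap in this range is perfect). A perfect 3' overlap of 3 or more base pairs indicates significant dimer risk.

Last 7 bases (5'→3') — forward …CATAGTG, reverse …AGGACCA.
Reverse complement of the reverse primer's last 7 bases: TGGTCCT; its first k bases are the reverse complement of the reverse primer's last k bases, so a perfect k-base overlap needs the forward primer's last k bases to equal them.
Comparing (forward last k vs required): k=1: G vs T ✗; k=2: TG vs TG ✓; k=3: GTG vs TGG ✗; k=4: AGTG vs TGGT ✗; k=5: TAGTG vs TGGTC ✗; k=6: ATAGTG vs TGGTCC ✗; k=7: CATAGTG vs TGGTCCT ✗.
Only k = 2 is perfect, so the longest perfect 3' overlap is 2.

Longest perfect overlap: 2 complementary base pairs; below the dimer-risk threshold (threshold 3).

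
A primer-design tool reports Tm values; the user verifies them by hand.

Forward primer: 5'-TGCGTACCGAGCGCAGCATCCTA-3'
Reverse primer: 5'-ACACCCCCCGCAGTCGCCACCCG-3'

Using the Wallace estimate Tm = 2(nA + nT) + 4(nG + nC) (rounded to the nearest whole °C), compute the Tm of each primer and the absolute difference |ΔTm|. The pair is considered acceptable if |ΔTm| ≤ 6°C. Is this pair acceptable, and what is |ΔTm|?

|ΔTm| = 8°C; the pair is not acceptable.

Forward: A=5 T=4 G=6 C=8 → Tm = 2·9 + 4·14 = 74°C.
Reverse: A=4 T=1 G=4 C=14 → Tm = 2·5 + 4·18 = 82°C.
|ΔTm| = |74 − 82| = 8°C, > 6°C.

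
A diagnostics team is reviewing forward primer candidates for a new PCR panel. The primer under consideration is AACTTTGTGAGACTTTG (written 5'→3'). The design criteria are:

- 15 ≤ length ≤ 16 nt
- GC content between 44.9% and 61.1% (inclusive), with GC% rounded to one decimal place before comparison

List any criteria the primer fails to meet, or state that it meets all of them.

Base counts: A=4, T=7, G=4, C=2 (length 17).
length: length 17, outside 15–16 ✗
GC content: GC 6/17 = 35.3%, outside 44.9–61.1% ✗

Fails: length, GC content.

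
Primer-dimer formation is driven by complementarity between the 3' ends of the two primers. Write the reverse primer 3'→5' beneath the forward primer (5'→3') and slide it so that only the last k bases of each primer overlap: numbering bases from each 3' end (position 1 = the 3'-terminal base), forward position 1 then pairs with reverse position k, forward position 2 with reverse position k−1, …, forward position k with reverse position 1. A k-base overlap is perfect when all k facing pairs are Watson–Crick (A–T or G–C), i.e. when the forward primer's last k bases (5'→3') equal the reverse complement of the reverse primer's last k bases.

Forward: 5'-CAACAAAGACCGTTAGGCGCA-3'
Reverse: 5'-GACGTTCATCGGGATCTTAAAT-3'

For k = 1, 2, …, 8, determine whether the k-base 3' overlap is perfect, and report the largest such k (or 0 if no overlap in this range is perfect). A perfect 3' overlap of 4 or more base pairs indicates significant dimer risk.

Longest perfect overlap: 1 complementary base pair; below the dimer-risk threshold (threshold 4).

Last 8 bases (5'→3') — forward …TAGGCGCA, reverse …TCTTAAAT.
Reverse complement of the reverse primer's last 8 bases: ATTTAAGA; its first k bases are the reverse complement of the reverse primer's last k bases, so a perfect k-base overlap needs the forward primer's last k bases to equal them.
Comparing (forward last k vs required): k=1: A vs A ✓; k=2: CA vs AT ✗; k=3: GCA vs ATT ✗; k=4: CGCA vs ATTT ✗; k=5: GCGCA vs ATTTA ✗; k=6: GGCGCA vs ATTTAA ✗; k=7: AGGCGCA vs ATTTAAG ✗; k=8: TAGGCGCA vs ATTTAAGA ✗.
Only k = 1 is perfect, so the longest perfect 3' overlap is 1.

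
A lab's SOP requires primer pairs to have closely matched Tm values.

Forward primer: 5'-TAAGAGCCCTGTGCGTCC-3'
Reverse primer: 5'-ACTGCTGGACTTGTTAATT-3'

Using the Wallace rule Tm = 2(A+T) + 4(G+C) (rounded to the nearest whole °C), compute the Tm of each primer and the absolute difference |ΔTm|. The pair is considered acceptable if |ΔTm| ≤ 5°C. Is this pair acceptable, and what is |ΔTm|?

|ΔTm| = 6°C; the pair is not acceptable.

Forward: A=3 T=4 G=5 C=6 → Tm = 2·7 + 4·11 = 58°C.
Reverse: A=4 T=8 G=4 C=3 → Tm = 2·12 + 4·7 = 52°C.
|ΔTm| = |58 − 52| = 6°C, > 5°C.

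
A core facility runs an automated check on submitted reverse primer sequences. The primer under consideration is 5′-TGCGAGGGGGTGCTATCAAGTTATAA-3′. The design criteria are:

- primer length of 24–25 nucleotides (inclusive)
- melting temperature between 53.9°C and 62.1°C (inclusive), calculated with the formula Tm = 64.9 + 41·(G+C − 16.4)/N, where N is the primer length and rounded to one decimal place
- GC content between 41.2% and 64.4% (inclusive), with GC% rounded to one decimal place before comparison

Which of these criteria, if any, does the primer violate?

Fails: length.

Base counts: A=7, T=7, G=9, C=3 (length 26).
length: length 26, outside 24–25 ✗
Tm: Tm = 64.9 + 41·(12 − 16.4)/26 = 58.0°C ✓
GC content: GC 12/26 = 46.2% ✓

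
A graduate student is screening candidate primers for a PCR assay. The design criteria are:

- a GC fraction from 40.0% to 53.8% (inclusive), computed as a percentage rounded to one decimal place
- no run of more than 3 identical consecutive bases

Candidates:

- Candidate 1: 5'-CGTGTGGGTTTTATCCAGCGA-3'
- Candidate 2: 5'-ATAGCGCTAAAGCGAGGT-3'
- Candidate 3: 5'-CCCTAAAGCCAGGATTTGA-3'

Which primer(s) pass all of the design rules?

Candidate 1 (21 nt, A=3 T=7 G=7 C=4): GC 11/21 = 52.4% ✓; longest run = 4, exceeds 3 ✗ — fails.
Candidate 2 (18 nt, A=6 T=3 G=6 C=3): GC 9/18 = 50.0% ✓; longest run = 3 ✓ — passes.
Candidate 3 (19 nt, A=6 T=4 G=4 C=5): GC 9/19 = 47.4% ✓; longest run = 3 ✓ — passes.

Candidate 2 and Candidate 3.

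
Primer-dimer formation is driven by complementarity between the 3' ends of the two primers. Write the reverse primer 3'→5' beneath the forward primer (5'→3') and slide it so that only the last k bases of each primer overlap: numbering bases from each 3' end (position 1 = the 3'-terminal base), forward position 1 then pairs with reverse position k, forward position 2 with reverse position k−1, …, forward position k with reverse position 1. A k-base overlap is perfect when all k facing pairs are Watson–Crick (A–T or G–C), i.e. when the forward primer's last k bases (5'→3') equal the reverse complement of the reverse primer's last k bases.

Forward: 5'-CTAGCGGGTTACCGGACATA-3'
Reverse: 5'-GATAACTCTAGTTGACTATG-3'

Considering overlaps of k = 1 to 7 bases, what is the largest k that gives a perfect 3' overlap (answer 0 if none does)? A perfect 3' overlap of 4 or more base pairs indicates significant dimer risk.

Longest perfect overlap: 4 complementary base pairs; significant dimer risk (threshold 4).

Last 7 bases (5'→3') — forward …GGACATA, reverse …GACTATG.
Reverse complement of the reverse primer's last 7 bases: CATAGTC; its first k bases are the reverse complement of the reverse primer's last k bases, so a perfect k-base overlap needs the forward primer's last k bases to equal them.
Comparing (forward last k vs required): k=1: A vs C ✗; k=2: TA vs CA ✗; k=3: ATA vs CAT ✗; k=4: CATA vs CATA ✓; k=5: ACATA vs CATAG ✗; k=6: GACATA vs CATAGT ✗; k=7: GGACATA vs CATAGTC ✗.
Only k = 4 is perfect, so the longest perfect 3' overlap is 4.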